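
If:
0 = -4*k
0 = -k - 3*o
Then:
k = 0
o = 0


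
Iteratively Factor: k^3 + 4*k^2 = (k)*(k^2 + 4*k) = k^2*(k + 4)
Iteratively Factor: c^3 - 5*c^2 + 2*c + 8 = (c - 4)*(c^2 - c - 2) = (c - 4)*(c - 2)*(c + 1)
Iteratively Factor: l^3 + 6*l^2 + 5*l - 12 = (l - 1)*(l^2 + 7*l + 12) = (l - 1)*(l + 3)*(l + 4)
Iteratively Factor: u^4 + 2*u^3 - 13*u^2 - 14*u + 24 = (u + 4)*(u^3 - 2*u^2 - 5*u + 6) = (u - 1)*(u + 4)*(u^2 - u - 6) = (u - 1)*(u + 2)*(u + 4)*(u - 3)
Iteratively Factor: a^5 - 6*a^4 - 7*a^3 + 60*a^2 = (a - 4)*(a^4 - 2*a^3 - 15*a^2) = (a - 5)*(a - 4)*(a^3 + 3*a^2) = (a - 5)*(a - 4)*(a + 3)*(a^2) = a*(a - 5)*(a - 4)*(a + 3)*(a)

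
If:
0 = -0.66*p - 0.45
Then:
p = -0.68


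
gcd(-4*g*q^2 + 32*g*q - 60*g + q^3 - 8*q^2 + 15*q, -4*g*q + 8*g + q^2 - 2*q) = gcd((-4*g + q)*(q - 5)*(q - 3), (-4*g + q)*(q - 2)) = -4*g + q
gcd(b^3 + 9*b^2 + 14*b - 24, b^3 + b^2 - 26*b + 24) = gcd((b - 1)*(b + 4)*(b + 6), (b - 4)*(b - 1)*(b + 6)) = b^2 + 5*b - 6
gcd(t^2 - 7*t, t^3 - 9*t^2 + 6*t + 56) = t - 7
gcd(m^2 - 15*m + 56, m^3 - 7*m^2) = m - 7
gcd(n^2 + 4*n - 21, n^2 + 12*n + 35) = n + 7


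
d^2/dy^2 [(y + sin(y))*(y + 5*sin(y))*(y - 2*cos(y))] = -6*y^2*sin(y) + 2*y^2*cos(y) + 8*y*sin(y) + 24*y*sin(2*y) + 24*y*cos(y) + 10*y*cos(2*y) + 6*y + 12*sin(y) + 10*sin(2*y) - 3*cos(y)/2 - 24*cos(2*y) - 45*cos(3*y)/2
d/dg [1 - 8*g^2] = -16*g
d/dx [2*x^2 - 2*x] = 4*x - 2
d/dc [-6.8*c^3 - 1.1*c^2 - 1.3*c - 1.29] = -20.4*c^2 - 2.2*c - 1.3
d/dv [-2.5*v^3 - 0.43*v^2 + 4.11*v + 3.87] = -7.5*v^2 - 0.86*v + 4.11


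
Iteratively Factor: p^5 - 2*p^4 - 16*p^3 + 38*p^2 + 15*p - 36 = (p - 3)*(p^4 + p^3 - 13*p^2 - p + 12) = (p - 3)*(p + 4)*(p^3 - 3*p^2 - p + 3) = (p - 3)*(p + 1)*(p + 4)*(p^2 - 4*p + 3) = (p - 3)*(p - 1)*(p + 1)*(p + 4)*(p - 3)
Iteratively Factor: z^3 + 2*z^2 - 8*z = (z - 2)*(z^2 + 4*z) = (z - 2)*(z + 4)*(z)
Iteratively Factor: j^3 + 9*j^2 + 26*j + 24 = (j + 3)*(j^2 + 6*j + 8) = (j + 3)*(j + 4)*(j + 2)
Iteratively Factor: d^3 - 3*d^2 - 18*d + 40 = (d - 2)*(d^2 - d - 20) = (d - 5)*(d - 2)*(d + 4)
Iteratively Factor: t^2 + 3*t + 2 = (t + 2)*(t + 1)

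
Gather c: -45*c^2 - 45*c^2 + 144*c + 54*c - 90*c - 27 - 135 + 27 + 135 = -90*c^2 + 108*c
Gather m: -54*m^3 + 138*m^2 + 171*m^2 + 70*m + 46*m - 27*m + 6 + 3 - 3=-54*m^3 + 309*m^2 + 89*m + 6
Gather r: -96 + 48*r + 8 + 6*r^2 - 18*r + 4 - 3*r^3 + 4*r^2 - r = -3*r^3 + 10*r^2 + 29*r - 84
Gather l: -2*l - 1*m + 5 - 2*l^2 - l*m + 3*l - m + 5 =-2*l^2 + l*(1 - m) - 2*m + 10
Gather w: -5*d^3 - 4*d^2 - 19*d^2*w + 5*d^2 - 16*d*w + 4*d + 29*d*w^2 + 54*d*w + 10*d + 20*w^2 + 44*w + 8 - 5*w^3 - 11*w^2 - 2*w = -5*d^3 + d^2 + 14*d - 5*w^3 + w^2*(29*d + 9) + w*(-19*d^2 + 38*d + 42) + 8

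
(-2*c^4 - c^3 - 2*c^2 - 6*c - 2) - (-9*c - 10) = -2*c^4 - c^3 - 2*c^2 + 3*c + 8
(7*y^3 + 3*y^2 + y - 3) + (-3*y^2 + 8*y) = 7*y^3 + 9*y - 3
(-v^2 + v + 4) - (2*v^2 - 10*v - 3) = -3*v^2 + 11*v + 7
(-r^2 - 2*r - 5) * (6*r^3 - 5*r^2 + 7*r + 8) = -6*r^5 - 7*r^4 - 27*r^3 + 3*r^2 - 51*r - 40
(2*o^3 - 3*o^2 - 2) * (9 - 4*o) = -8*o^4 + 30*o^3 - 27*o^2 + 8*o - 18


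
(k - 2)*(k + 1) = k^2 - k - 2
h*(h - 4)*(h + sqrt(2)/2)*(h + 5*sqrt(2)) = h^4 - 4*h^3 + 11*sqrt(2)*h^3/2 - 22*sqrt(2)*h^2 + 5*h^2 - 20*h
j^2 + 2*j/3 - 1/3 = (j - 1/3)*(j + 1)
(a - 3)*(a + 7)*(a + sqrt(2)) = a^3 + sqrt(2)*a^2 + 4*a^2 - 21*a + 4*sqrt(2)*a - 21*sqrt(2)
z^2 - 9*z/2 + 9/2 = (z - 3)*(z - 3/2)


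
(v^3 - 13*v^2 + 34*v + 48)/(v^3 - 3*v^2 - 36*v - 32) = (v - 6)/(v + 4)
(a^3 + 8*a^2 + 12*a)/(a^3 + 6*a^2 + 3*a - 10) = a*(a + 6)/(a^2 + 4*a - 5)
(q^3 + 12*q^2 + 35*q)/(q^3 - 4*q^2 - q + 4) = q*(q^2 + 12*q + 35)/(q^3 - 4*q^2 - q + 4)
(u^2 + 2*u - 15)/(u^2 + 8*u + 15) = (u - 3)/(u + 3)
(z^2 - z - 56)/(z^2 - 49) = (z - 8)/(z - 7)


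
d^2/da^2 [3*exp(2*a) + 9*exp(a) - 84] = (12*exp(a) + 9)*exp(a)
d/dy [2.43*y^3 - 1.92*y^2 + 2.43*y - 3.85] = 7.29*y^2 - 3.84*y + 2.43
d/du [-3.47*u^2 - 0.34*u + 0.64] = -6.94*u - 0.34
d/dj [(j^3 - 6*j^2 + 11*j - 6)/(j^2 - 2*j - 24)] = (j^4 - 4*j^3 - 71*j^2 + 300*j - 276)/(j^4 - 4*j^3 - 44*j^2 + 96*j + 576)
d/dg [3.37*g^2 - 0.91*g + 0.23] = 6.74*g - 0.91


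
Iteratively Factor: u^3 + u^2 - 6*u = (u - 2)*(u^2 + 3*u) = u*(u - 2)*(u + 3)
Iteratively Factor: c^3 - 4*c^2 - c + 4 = (c - 1)*(c^2 - 3*c - 4) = (c - 1)*(c + 1)*(c - 4)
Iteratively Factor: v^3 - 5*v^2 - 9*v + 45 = (v + 3)*(v^2 - 8*v + 15) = (v - 3)*(v + 3)*(v - 5)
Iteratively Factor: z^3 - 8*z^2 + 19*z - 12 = (z - 3)*(z^2 - 5*z + 4) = (z - 3)*(z - 1)*(z - 4)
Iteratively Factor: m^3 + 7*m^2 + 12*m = (m + 4)*(m^2 + 3*m) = m*(m + 4)*(m + 3)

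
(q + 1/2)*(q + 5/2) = q^2 + 3*q + 5/4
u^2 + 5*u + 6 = (u + 2)*(u + 3)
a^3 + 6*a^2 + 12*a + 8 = (a + 2)^3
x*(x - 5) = x^2 - 5*x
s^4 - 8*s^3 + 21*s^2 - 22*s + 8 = (s - 4)*(s - 2)*(s - 1)^2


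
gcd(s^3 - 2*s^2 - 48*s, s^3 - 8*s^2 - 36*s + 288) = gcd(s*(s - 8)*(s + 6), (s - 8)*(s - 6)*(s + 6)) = s^2 - 2*s - 48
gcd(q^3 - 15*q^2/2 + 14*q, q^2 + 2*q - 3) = 1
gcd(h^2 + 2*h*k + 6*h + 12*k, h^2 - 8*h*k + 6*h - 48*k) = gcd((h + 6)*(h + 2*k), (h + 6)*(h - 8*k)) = h + 6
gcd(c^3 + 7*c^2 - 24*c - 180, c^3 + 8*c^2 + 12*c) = c + 6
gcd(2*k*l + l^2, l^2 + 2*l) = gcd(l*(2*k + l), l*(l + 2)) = l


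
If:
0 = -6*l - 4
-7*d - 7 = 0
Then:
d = -1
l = -2/3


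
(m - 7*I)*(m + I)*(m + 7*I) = m^3 + I*m^2 + 49*m + 49*I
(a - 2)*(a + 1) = a^2 - a - 2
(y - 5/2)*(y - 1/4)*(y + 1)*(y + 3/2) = y^4 - y^3/4 - 19*y^2/4 - 41*y/16 + 15/16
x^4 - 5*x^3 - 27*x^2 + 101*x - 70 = (x - 7)*(x - 2)*(x - 1)*(x + 5)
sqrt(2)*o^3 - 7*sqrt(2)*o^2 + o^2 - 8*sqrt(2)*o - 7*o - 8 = (o - 8)*(o + 1)*(sqrt(2)*o + 1)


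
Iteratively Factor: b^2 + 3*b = (b + 3)*(b)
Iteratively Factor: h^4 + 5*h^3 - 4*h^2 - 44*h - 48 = (h + 4)*(h^3 + h^2 - 8*h - 12) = (h + 2)*(h + 4)*(h^2 - h - 6) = (h + 2)^2*(h + 4)*(h - 3)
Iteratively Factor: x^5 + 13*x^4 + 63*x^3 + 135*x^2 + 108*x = (x)*(x^4 + 13*x^3 + 63*x^2 + 135*x + 108) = x*(x + 3)*(x^3 + 10*x^2 + 33*x + 36) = x*(x + 3)^2*(x^2 + 7*x + 12) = x*(x + 3)^3*(x + 4)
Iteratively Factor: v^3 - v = (v + 1)*(v^2 - v) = (v - 1)*(v + 1)*(v)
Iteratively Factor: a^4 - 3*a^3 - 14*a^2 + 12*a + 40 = (a - 2)*(a^3 - a^2 - 16*a - 20) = (a - 2)*(a + 2)*(a^2 - 3*a - 10) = (a - 2)*(a + 2)^2*(a - 5)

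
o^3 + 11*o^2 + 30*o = o*(o + 5)*(o + 6)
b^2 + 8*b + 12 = (b + 2)*(b + 6)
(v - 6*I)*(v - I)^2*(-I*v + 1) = -I*v^4 - 7*v^3 + 5*I*v^2 - 7*v + 6*I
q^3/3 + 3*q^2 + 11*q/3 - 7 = (q/3 + 1)*(q - 1)*(q + 7)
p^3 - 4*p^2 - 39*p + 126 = (p - 7)*(p - 3)*(p + 6)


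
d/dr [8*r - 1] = 8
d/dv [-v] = -1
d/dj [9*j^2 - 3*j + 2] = 18*j - 3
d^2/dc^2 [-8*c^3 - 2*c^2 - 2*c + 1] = -48*c - 4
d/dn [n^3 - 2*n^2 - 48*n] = 3*n^2 - 4*n - 48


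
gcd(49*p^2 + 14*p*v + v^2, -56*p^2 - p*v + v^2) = 7*p + v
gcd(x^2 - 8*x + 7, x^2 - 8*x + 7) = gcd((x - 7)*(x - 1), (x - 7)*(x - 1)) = x^2 - 8*x + 7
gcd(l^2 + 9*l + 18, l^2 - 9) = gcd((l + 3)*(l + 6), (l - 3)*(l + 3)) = l + 3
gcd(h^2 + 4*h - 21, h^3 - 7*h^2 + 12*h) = h - 3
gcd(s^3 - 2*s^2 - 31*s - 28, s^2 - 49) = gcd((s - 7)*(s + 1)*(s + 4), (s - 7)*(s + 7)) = s - 7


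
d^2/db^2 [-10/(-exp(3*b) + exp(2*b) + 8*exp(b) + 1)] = 10*((-9*exp(2*b) + 4*exp(b) + 8)*(-exp(3*b) + exp(2*b) + 8*exp(b) + 1) - 2*(-3*exp(2*b) + 2*exp(b) + 8)^2*exp(b))*exp(b)/(-exp(3*b) + exp(2*b) + 8*exp(b) + 1)^3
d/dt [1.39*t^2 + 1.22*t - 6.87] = 2.78*t + 1.22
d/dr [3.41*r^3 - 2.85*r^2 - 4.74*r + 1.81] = 10.23*r^2 - 5.7*r - 4.74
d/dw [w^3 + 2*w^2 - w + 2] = 3*w^2 + 4*w - 1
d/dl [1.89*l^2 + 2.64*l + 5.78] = 3.78*l + 2.64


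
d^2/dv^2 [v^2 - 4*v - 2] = 2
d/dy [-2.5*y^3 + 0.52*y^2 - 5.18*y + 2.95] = -7.5*y^2 + 1.04*y - 5.18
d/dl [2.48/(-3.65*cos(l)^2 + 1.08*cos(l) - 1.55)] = (2.6784 - 18.104*cos(l))*sin(l)/(3.65*cos(l)^2 - 1.08*cos(l) + 1.55)^2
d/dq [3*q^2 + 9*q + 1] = 6*q + 9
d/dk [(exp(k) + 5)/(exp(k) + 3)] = -2*exp(k)/(exp(k) + 3)^2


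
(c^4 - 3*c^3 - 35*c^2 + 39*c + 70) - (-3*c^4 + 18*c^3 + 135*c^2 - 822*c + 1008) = 4*c^4 - 21*c^3 - 170*c^2 + 861*c - 938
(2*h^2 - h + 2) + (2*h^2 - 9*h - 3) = 4*h^2 - 10*h - 1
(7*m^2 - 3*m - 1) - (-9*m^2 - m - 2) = 16*m^2 - 2*m + 1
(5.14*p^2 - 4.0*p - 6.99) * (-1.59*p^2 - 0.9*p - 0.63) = -8.1726*p^4 + 1.734*p^3 + 11.4759*p^2 + 8.811*p + 4.4037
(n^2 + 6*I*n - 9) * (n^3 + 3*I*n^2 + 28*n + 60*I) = n^5 + 9*I*n^4 + n^3 + 201*I*n^2 - 612*n - 540*I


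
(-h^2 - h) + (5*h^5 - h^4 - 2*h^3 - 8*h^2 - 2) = 5*h^5 - h^4 - 2*h^3 - 9*h^2 - h - 2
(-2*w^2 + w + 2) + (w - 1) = -2*w^2 + 2*w + 1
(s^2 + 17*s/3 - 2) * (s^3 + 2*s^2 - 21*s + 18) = s^5 + 23*s^4/3 - 35*s^3/3 - 105*s^2 + 144*s - 36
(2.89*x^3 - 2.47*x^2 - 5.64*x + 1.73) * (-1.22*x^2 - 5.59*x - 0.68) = -3.5258*x^5 - 13.1417*x^4 + 18.7229*x^3 + 31.0966*x^2 - 5.8355*x - 1.1764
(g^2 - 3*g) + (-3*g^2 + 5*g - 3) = -2*g^2 + 2*g - 3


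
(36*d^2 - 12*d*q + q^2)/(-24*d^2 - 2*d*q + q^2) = (-6*d + q)/(4*d + q)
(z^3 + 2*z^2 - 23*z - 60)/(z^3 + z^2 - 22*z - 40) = (z + 3)/(z + 2)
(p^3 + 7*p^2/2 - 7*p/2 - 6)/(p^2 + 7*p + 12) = (2*p^2 - p - 3)/(2*(p + 3))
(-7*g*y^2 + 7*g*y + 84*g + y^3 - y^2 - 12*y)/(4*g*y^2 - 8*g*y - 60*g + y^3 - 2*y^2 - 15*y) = (-7*g*y + 28*g + y^2 - 4*y)/(4*g*y - 20*g + y^2 - 5*y)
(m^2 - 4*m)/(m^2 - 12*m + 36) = m*(m - 4)/(m^2 - 12*m + 36)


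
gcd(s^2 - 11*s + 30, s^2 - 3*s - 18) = s - 6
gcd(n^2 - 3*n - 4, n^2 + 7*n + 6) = n + 1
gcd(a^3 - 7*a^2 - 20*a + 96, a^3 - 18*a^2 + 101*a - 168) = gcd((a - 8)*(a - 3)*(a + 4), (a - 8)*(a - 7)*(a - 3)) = a^2 - 11*a + 24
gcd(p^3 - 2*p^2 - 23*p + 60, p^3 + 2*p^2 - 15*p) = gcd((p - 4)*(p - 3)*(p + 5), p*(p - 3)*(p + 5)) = p^2 + 2*p - 15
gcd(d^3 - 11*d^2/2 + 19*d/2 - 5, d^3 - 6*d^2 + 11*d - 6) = d^2 - 3*d + 2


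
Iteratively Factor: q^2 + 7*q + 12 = (q + 3)*(q + 4)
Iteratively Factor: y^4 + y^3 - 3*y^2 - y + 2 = (y - 1)*(y^3 + 2*y^2 - y - 2) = (y - 1)*(y + 2)*(y^2 - 1) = (y - 1)*(y + 1)*(y + 2)*(y - 1)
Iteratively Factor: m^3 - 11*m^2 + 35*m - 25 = (m - 5)*(m^2 - 6*m + 5) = (m - 5)^2*(m - 1)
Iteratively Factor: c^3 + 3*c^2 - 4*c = (c - 1)*(c^2 + 4*c) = c*(c - 1)*(c + 4)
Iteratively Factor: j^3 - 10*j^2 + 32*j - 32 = (j - 2)*(j^2 - 8*j + 16) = (j - 4)*(j - 2)*(j - 4)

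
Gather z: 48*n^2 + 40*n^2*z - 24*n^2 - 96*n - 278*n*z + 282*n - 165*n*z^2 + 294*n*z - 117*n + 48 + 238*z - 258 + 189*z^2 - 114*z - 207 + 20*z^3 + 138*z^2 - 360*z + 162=24*n^2 + 69*n + 20*z^3 + z^2*(327 - 165*n) + z*(40*n^2 + 16*n - 236) - 255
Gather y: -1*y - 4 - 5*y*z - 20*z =y*(-5*z - 1) - 20*z - 4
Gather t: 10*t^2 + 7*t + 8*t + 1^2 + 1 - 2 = 10*t^2 + 15*t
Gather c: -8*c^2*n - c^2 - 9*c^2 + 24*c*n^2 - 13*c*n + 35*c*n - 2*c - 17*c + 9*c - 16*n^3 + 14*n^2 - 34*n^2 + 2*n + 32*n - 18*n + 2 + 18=c^2*(-8*n - 10) + c*(24*n^2 + 22*n - 10) - 16*n^3 - 20*n^2 + 16*n + 20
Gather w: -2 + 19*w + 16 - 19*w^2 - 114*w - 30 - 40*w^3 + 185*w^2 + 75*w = -40*w^3 + 166*w^2 - 20*w - 16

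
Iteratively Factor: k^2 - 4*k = (k - 4)*(k)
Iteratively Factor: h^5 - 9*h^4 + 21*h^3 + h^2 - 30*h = (h - 5)*(h^4 - 4*h^3 + h^2 + 6*h) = h*(h - 5)*(h^3 - 4*h^2 + h + 6) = h*(h - 5)*(h - 2)*(h^2 - 2*h - 3) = h*(h - 5)*(h - 2)*(h + 1)*(h - 3)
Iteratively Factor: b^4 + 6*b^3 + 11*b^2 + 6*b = (b + 1)*(b^3 + 5*b^2 + 6*b) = (b + 1)*(b + 2)*(b^2 + 3*b) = b*(b + 1)*(b + 2)*(b + 3)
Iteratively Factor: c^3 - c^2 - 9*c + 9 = (c + 3)*(c^2 - 4*c + 3) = (c - 3)*(c + 3)*(c - 1)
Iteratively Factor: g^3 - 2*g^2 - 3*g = (g - 3)*(g^2 + g) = (g - 3)*(g + 1)*(g)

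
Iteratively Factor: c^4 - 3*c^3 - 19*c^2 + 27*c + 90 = (c + 2)*(c^3 - 5*c^2 - 9*c + 45) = (c - 3)*(c + 2)*(c^2 - 2*c - 15) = (c - 3)*(c + 2)*(c + 3)*(c - 5)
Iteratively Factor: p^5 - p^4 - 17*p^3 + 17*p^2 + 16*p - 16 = (p - 1)*(p^4 - 17*p^2 + 16) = (p - 1)*(p + 4)*(p^3 - 4*p^2 - p + 4) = (p - 1)^2*(p + 4)*(p^2 - 3*p - 4) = (p - 4)*(p - 1)^2*(p + 4)*(p + 1)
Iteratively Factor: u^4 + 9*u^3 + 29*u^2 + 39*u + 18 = (u + 3)*(u^3 + 6*u^2 + 11*u + 6) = (u + 1)*(u + 3)*(u^2 + 5*u + 6) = (u + 1)*(u + 2)*(u + 3)*(u + 3)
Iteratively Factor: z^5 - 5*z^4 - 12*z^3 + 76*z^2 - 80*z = (z)*(z^4 - 5*z^3 - 12*z^2 + 76*z - 80) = z*(z + 4)*(z^3 - 9*z^2 + 24*z - 20) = z*(z - 2)*(z + 4)*(z^2 - 7*z + 10) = z*(z - 5)*(z - 2)*(z + 4)*(z - 2)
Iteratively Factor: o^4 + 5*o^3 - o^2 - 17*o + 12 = (o - 1)*(o^3 + 6*o^2 + 5*o - 12) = (o - 1)*(o + 4)*(o^2 + 2*o - 3) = (o - 1)*(o + 3)*(o + 4)*(o - 1)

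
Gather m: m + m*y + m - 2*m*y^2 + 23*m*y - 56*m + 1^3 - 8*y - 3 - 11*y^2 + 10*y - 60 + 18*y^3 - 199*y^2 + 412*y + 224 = m*(-2*y^2 + 24*y - 54) + 18*y^3 - 210*y^2 + 414*y + 162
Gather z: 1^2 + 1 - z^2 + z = -z^2 + z + 2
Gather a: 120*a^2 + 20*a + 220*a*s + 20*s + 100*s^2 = 120*a^2 + a*(220*s + 20) + 100*s^2 + 20*s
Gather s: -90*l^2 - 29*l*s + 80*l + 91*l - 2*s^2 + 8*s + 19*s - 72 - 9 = -90*l^2 + 171*l - 2*s^2 + s*(27 - 29*l) - 81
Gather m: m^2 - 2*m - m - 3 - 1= m^2 - 3*m - 4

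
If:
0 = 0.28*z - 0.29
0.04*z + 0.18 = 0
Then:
No Solution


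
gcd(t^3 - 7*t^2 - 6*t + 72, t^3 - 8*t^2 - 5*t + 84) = t^2 - t - 12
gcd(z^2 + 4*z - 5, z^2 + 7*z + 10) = z + 5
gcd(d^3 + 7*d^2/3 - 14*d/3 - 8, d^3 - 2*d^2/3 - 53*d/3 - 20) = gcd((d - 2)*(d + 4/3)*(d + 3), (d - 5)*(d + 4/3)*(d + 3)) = d^2 + 13*d/3 + 4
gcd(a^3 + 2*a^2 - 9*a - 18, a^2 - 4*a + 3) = a - 3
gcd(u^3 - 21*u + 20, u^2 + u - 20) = u^2 + u - 20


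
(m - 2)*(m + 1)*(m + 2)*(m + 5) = m^4 + 6*m^3 + m^2 - 24*m - 20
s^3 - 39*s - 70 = (s - 7)*(s + 2)*(s + 5)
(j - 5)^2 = j^2 - 10*j + 25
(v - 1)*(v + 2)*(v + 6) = v^3 + 7*v^2 + 4*v - 12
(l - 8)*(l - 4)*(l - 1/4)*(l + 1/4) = l^4 - 12*l^3 + 511*l^2/16 + 3*l/4 - 2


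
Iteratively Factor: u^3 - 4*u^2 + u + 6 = (u + 1)*(u^2 - 5*u + 6) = (u - 3)*(u + 1)*(u - 2)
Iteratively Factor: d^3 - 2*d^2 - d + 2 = (d - 1)*(d^2 - d - 2) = (d - 1)*(d + 1)*(d - 2)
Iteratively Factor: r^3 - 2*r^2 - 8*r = (r - 4)*(r^2 + 2*r) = r*(r - 4)*(r + 2)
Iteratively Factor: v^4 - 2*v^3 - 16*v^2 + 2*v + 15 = (v - 5)*(v^3 + 3*v^2 - v - 3) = (v - 5)*(v + 3)*(v^2 - 1) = (v - 5)*(v - 1)*(v + 3)*(v + 1)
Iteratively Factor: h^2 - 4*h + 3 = (h - 3)*(h - 1)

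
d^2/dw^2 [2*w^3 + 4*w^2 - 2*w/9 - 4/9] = 12*w + 8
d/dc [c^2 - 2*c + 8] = 2*c - 2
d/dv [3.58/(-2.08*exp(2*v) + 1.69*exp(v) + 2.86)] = (14.8928*exp(v) - 6.0502)*exp(v)/(-2.08*exp(2*v) + 1.69*exp(v) + 2.86)^2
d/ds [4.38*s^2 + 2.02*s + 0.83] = 8.76*s + 2.02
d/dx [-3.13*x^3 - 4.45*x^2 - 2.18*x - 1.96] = -9.39*x^2 - 8.9*x - 2.18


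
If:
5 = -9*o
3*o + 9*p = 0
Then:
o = -5/9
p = 5/27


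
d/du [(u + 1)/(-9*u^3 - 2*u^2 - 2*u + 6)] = (-9*u^3 - 2*u^2 - 2*u + (u + 1)*(27*u^2 + 4*u + 2) + 6)/(9*u^3 + 2*u^2 + 2*u - 6)^2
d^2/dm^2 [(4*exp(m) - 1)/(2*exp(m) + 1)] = (6 - 12*exp(m))*exp(m)/(8*exp(3*m) + 12*exp(2*m) + 6*exp(m) + 1)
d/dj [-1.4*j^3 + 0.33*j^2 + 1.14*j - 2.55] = -4.2*j^2 + 0.66*j + 1.14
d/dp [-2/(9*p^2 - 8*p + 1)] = 4*(9*p - 4)/(9*p^2 - 8*p + 1)^2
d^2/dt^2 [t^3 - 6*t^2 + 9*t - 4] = 6*t - 12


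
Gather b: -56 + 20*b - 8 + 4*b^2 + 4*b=4*b^2 + 24*b - 64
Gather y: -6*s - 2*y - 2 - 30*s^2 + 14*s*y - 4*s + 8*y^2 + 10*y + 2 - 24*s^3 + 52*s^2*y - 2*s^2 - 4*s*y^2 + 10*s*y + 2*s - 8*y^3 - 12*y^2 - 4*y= -24*s^3 - 32*s^2 - 8*s - 8*y^3 + y^2*(-4*s - 4) + y*(52*s^2 + 24*s + 4)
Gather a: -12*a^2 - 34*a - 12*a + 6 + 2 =-12*a^2 - 46*a + 8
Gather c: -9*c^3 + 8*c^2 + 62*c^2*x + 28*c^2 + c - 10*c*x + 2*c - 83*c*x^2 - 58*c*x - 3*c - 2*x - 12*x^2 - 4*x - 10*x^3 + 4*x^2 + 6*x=-9*c^3 + c^2*(62*x + 36) + c*(-83*x^2 - 68*x) - 10*x^3 - 8*x^2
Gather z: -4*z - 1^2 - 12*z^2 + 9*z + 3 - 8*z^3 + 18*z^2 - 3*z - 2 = -8*z^3 + 6*z^2 + 2*z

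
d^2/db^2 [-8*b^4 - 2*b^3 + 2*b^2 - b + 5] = -96*b^2 - 12*b + 4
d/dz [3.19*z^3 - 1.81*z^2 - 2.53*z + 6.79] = 9.57*z^2 - 3.62*z - 2.53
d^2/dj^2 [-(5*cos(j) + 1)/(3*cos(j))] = (cos(j)^2 - 2)/(3*cos(j)^3)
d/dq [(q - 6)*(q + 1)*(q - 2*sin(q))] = -(q - 6)*(q + 1)*(2*cos(q) - 1) + (q - 6)*(q - 2*sin(q)) + (q + 1)*(q - 2*sin(q))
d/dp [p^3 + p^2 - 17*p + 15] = 3*p^2 + 2*p - 17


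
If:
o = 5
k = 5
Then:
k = 5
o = 5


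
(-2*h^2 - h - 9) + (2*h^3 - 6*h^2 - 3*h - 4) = 2*h^3 - 8*h^2 - 4*h - 13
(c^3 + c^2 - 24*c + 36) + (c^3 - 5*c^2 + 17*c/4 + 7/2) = 2*c^3 - 4*c^2 - 79*c/4 + 79/2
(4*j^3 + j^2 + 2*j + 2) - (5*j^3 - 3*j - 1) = -j^3 + j^2 + 5*j + 3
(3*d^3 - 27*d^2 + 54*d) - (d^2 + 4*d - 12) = 3*d^3 - 28*d^2 + 50*d + 12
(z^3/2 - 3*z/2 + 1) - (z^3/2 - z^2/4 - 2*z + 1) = z^2/4 + z/2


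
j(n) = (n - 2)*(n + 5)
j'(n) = 2*n + 3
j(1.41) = -3.78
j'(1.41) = 5.82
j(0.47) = -8.37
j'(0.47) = 3.94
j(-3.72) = -7.32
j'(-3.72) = -4.44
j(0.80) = -6.96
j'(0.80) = 4.60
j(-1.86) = -12.12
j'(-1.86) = -0.72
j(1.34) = -4.18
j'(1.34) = 5.68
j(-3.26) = -9.15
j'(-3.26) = -3.52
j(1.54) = -3.01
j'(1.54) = 6.08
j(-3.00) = -10.00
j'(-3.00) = -3.00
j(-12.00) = 98.00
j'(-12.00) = -21.00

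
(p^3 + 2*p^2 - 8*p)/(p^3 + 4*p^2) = (p - 2)/p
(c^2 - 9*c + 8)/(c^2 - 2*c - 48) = (c - 1)/(c + 6)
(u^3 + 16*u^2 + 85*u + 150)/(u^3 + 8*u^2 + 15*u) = (u^2 + 11*u + 30)/(u*(u + 3))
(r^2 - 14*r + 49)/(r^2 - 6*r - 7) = (r - 7)/(r + 1)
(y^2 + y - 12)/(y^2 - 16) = (y - 3)/(y - 4)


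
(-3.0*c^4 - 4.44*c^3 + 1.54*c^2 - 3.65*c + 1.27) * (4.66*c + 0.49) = -13.98*c^5 - 22.1604*c^4 + 5.0008*c^3 - 16.2544*c^2 + 4.1297*c + 0.6223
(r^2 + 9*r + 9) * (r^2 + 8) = r^4 + 9*r^3 + 17*r^2 + 72*r + 72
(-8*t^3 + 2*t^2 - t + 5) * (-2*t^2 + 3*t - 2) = 16*t^5 - 28*t^4 + 24*t^3 - 17*t^2 + 17*t - 10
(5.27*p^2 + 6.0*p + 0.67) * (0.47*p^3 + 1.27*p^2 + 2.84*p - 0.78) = 2.4769*p^5 + 9.5129*p^4 + 22.9017*p^3 + 13.7803*p^2 - 2.7772*p - 0.5226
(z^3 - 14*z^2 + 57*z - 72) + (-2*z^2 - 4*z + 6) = z^3 - 16*z^2 + 53*z - 66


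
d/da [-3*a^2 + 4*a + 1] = 4 - 6*a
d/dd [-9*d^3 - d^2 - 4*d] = -27*d^2 - 2*d - 4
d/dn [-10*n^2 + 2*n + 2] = 2 - 20*n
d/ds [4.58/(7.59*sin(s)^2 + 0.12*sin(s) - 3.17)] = -(69.5244*sin(s) + 0.5496)*cos(s)/(7.59*sin(s)^2 + 0.12*sin(s) - 3.17)^2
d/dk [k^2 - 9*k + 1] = 2*k - 9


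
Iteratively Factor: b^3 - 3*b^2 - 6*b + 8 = (b - 1)*(b^2 - 2*b - 8) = (b - 1)*(b + 2)*(b - 4)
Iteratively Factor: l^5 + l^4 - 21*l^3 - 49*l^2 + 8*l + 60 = (l - 1)*(l^4 + 2*l^3 - 19*l^2 - 68*l - 60) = (l - 1)*(l + 3)*(l^3 - l^2 - 16*l - 20) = (l - 5)*(l - 1)*(l + 3)*(l^2 + 4*l + 4) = (l - 5)*(l - 1)*(l + 2)*(l + 3)*(l + 2)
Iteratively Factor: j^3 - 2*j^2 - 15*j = (j - 5)*(j^2 + 3*j) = (j - 5)*(j + 3)*(j)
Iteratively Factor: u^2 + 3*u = (u)*(u + 3)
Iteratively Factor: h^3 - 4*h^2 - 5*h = (h)*(h^2 - 4*h - 5) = h*(h + 1)*(h - 5)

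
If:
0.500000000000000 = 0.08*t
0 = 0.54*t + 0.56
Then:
No Solution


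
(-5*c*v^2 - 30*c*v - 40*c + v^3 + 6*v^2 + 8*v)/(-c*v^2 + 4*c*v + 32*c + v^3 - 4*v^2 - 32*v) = (-5*c*v - 10*c + v^2 + 2*v)/(-c*v + 8*c + v^2 - 8*v)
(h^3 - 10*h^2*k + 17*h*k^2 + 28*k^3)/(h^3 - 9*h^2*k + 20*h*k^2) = (h^2 - 6*h*k - 7*k^2)/(h*(h - 5*k))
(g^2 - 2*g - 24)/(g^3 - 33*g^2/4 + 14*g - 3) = 4*(g + 4)/(4*g^2 - 9*g + 2)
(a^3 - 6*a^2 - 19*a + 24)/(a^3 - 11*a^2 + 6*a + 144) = (a - 1)/(a - 6)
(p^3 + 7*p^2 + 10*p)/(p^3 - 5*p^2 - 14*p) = (p + 5)/(p - 7)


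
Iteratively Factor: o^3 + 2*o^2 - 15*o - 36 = (o - 4)*(o^2 + 6*o + 9) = (o - 4)*(o + 3)*(o + 3)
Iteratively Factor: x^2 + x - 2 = (x - 1)*(x + 2)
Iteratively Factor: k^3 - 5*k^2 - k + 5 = (k - 5)*(k^2 - 1) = (k - 5)*(k - 1)*(k + 1)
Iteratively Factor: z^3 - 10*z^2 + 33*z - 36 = (z - 4)*(z^2 - 6*z + 9) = (z - 4)*(z - 3)*(z - 3)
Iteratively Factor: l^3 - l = (l - 1)*(l^2 + l) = l*(l - 1)*(l + 1)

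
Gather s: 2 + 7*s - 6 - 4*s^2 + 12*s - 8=-4*s^2 + 19*s - 12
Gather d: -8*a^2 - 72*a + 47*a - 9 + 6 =-8*a^2 - 25*a - 3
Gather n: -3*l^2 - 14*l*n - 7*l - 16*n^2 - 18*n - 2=-3*l^2 - 7*l - 16*n^2 + n*(-14*l - 18) - 2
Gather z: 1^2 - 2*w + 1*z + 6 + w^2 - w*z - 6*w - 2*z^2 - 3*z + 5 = w^2 - 8*w - 2*z^2 + z*(-w - 2) + 12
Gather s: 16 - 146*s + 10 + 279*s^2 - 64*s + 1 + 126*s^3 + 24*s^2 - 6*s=126*s^3 + 303*s^2 - 216*s + 27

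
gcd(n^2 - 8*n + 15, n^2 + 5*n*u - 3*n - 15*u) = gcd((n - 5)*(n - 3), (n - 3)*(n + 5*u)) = n - 3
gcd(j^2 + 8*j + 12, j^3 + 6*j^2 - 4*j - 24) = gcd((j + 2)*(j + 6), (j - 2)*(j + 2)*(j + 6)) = j^2 + 8*j + 12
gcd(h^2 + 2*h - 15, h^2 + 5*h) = h + 5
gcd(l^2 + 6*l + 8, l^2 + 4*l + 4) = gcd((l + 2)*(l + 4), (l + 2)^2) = l + 2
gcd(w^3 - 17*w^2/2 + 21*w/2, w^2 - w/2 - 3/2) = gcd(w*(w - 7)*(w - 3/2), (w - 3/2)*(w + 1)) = w - 3/2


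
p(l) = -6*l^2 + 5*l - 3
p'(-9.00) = 113.00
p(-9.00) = -534.00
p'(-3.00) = 41.00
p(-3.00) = -72.00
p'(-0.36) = 9.32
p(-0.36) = -5.58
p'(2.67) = -27.04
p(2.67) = -32.42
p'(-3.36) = 45.32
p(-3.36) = -87.54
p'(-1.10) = 18.20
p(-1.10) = -15.76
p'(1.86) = -17.32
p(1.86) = -14.46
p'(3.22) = -33.64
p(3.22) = -49.11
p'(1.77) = -16.24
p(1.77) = -12.95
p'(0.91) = -5.92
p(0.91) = -3.42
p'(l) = 5 - 12*l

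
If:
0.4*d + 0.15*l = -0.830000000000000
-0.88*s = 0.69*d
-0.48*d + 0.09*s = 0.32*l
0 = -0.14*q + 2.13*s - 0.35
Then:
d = -5.85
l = 10.06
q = 67.27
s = 4.59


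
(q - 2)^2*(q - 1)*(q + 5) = q^4 - 17*q^2 + 36*q - 20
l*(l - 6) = l^2 - 6*l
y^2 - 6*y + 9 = (y - 3)^2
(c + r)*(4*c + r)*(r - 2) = 4*c^2*r - 8*c^2 + 5*c*r^2 - 10*c*r + r^3 - 2*r^2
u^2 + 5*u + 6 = (u + 2)*(u + 3)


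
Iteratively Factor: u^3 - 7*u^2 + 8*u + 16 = (u - 4)*(u^2 - 3*u - 4) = (u - 4)^2*(u + 1)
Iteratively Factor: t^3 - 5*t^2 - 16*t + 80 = (t - 4)*(t^2 - t - 20) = (t - 4)*(t + 4)*(t - 5)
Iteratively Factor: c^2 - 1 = (c + 1)*(c - 1)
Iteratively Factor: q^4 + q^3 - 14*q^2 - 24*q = (q + 3)*(q^3 - 2*q^2 - 8*q) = q*(q + 3)*(q^2 - 2*q - 8) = q*(q + 2)*(q + 3)*(q - 4)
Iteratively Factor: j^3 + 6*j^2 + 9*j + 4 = (j + 1)*(j^2 + 5*j + 4) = (j + 1)*(j + 4)*(j + 1)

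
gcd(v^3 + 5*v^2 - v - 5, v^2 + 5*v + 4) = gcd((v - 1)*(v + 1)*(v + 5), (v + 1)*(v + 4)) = v + 1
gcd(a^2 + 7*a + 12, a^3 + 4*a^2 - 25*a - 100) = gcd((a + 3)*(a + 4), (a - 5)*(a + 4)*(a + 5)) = a + 4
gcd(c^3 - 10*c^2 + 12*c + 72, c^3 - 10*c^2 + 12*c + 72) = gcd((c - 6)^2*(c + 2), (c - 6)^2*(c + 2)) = c^3 - 10*c^2 + 12*c + 72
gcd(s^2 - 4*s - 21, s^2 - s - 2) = 1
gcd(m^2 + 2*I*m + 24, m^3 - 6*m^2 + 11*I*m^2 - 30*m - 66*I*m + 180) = m + 6*I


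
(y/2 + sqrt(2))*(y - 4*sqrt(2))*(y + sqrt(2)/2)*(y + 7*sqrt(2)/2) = y^4/2 + sqrt(2)*y^3 - 57*y^2/4 - 71*sqrt(2)*y/2 - 28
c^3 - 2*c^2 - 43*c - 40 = (c - 8)*(c + 1)*(c + 5)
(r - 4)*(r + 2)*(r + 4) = r^3 + 2*r^2 - 16*r - 32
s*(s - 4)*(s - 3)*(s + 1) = s^4 - 6*s^3 + 5*s^2 + 12*s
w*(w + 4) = w^2 + 4*w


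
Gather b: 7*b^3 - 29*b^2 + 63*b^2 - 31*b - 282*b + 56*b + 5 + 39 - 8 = 7*b^3 + 34*b^2 - 257*b + 36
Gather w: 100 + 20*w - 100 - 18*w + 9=2*w + 9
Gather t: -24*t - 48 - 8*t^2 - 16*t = -8*t^2 - 40*t - 48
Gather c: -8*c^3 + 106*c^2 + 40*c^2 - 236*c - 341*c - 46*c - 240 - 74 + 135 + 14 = -8*c^3 + 146*c^2 - 623*c - 165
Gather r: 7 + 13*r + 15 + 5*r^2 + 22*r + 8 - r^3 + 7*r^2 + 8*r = -r^3 + 12*r^2 + 43*r + 30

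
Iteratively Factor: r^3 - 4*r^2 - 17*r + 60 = (r - 5)*(r^2 + r - 12) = (r - 5)*(r - 3)*(r + 4)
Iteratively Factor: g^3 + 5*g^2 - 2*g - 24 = (g + 3)*(g^2 + 2*g - 8) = (g - 2)*(g + 3)*(g + 4)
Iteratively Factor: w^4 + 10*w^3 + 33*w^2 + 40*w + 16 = (w + 1)*(w^3 + 9*w^2 + 24*w + 16) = (w + 1)*(w + 4)*(w^2 + 5*w + 4) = (w + 1)*(w + 4)^2*(w + 1)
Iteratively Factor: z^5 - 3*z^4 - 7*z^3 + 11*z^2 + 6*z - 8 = (z + 1)*(z^4 - 4*z^3 - 3*z^2 + 14*z - 8) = (z - 4)*(z + 1)*(z^3 - 3*z + 2) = (z - 4)*(z + 1)*(z + 2)*(z^2 - 2*z + 1) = (z - 4)*(z - 1)*(z + 1)*(z + 2)*(z - 1)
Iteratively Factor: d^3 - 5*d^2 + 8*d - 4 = (d - 2)*(d^2 - 3*d + 2) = (d - 2)*(d - 1)*(d - 2)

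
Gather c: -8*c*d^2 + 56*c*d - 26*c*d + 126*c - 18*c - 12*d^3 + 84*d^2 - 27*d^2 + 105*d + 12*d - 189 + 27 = c*(-8*d^2 + 30*d + 108) - 12*d^3 + 57*d^2 + 117*d - 162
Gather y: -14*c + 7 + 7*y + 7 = -14*c + 7*y + 14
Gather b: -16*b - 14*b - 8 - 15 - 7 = -30*b - 30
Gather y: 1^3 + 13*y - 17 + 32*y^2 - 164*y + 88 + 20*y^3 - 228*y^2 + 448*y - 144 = 20*y^3 - 196*y^2 + 297*y - 72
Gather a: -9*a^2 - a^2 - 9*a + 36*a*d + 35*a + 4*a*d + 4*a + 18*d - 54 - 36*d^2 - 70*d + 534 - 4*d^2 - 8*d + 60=-10*a^2 + a*(40*d + 30) - 40*d^2 - 60*d + 540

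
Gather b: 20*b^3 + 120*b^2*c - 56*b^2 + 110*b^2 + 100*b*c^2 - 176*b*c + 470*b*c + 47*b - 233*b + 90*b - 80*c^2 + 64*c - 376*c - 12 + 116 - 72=20*b^3 + b^2*(120*c + 54) + b*(100*c^2 + 294*c - 96) - 80*c^2 - 312*c + 32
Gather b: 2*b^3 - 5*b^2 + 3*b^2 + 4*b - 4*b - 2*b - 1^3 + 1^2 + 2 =2*b^3 - 2*b^2 - 2*b + 2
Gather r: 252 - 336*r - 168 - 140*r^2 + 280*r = -140*r^2 - 56*r + 84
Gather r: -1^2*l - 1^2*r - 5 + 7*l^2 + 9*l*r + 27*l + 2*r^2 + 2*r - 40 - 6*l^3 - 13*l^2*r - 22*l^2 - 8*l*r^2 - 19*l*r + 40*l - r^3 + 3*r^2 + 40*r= -6*l^3 - 15*l^2 + 66*l - r^3 + r^2*(5 - 8*l) + r*(-13*l^2 - 10*l + 41) - 45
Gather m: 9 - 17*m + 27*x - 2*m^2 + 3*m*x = -2*m^2 + m*(3*x - 17) + 27*x + 9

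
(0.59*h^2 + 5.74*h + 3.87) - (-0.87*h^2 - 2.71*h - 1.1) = 1.46*h^2 + 8.45*h + 4.97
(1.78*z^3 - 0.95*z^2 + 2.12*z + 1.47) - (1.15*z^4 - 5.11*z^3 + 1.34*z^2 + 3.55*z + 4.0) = -1.15*z^4 + 6.89*z^3 - 2.29*z^2 - 1.43*z - 2.53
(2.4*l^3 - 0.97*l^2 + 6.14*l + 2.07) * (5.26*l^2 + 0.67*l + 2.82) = 12.624*l^5 - 3.4942*l^4 + 38.4145*l^3 + 12.2666*l^2 + 18.7017*l + 5.8374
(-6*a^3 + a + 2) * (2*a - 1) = -12*a^4 + 6*a^3 + 2*a^2 + 3*a - 2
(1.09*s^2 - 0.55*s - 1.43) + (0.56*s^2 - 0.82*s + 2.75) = 1.65*s^2 - 1.37*s + 1.32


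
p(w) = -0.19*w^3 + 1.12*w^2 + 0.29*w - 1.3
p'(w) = -0.57*w^2 + 2.24*w + 0.29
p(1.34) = 0.64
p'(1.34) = 2.27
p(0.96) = -0.16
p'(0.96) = 1.92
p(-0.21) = -1.31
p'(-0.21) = -0.21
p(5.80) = 0.99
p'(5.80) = -5.89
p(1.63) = 1.33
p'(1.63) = 2.43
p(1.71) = 1.52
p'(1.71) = 2.45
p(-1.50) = 1.43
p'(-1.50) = -4.35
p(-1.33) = 0.74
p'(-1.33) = -3.70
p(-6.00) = 78.32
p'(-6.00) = -33.67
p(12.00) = -164.86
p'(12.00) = -54.91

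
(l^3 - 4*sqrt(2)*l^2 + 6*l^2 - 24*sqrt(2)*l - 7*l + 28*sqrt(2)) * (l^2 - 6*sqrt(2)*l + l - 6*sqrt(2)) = l^5 - 10*sqrt(2)*l^4 + 7*l^4 - 70*sqrt(2)*l^3 + 47*l^3 + 10*sqrt(2)*l^2 + 329*l^2 - 48*l + 70*sqrt(2)*l - 336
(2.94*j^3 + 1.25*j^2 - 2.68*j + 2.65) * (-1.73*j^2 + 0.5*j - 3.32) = -5.0862*j^5 - 0.6925*j^4 - 4.4994*j^3 - 10.0745*j^2 + 10.2226*j - 8.798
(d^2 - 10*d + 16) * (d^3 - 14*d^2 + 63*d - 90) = d^5 - 24*d^4 + 219*d^3 - 944*d^2 + 1908*d - 1440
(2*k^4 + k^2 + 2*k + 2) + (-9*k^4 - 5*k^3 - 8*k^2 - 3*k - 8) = -7*k^4 - 5*k^3 - 7*k^2 - k - 6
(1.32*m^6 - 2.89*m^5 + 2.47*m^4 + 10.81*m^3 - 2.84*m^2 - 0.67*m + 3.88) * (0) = 0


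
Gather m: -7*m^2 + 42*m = -7*m^2 + 42*m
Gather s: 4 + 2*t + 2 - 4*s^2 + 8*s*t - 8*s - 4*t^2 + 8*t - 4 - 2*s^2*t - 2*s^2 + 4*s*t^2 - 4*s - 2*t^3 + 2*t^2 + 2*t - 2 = s^2*(-2*t - 6) + s*(4*t^2 + 8*t - 12) - 2*t^3 - 2*t^2 + 12*t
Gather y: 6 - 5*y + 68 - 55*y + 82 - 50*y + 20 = 176 - 110*y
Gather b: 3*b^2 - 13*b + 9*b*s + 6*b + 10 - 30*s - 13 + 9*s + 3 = 3*b^2 + b*(9*s - 7) - 21*s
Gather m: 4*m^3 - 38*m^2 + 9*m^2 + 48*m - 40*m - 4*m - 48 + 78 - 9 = 4*m^3 - 29*m^2 + 4*m + 21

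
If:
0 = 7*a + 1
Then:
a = -1/7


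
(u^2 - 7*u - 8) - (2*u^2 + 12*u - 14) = -u^2 - 19*u + 6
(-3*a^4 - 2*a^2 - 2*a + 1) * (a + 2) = -3*a^5 - 6*a^4 - 2*a^3 - 6*a^2 - 3*a + 2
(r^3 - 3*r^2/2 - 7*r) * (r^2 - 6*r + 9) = r^5 - 15*r^4/2 + 11*r^3 + 57*r^2/2 - 63*r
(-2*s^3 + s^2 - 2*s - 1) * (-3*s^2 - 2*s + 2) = 6*s^5 + s^4 + 9*s^2 - 2*s - 2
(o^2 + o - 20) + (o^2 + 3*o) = 2*o^2 + 4*o - 20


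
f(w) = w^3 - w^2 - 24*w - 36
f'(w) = 3*w^2 - 2*w - 24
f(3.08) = -90.19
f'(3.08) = -1.70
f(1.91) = -78.52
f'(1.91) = -16.88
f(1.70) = -74.78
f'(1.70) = -18.73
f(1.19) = -64.29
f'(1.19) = -22.13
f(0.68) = -52.47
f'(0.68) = -23.97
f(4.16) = -81.15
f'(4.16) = 19.60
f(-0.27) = -29.61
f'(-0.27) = -23.24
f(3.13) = -90.25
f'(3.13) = -0.87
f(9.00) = 396.00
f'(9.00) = 201.00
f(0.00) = -36.00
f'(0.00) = -24.00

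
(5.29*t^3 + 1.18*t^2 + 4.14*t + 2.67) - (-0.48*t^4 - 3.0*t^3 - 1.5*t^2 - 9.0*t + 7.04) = 0.48*t^4 + 8.29*t^3 + 2.68*t^2 + 13.14*t - 4.37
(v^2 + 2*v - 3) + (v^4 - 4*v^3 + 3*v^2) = v^4 - 4*v^3 + 4*v^2 + 2*v - 3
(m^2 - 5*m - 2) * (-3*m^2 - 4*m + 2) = -3*m^4 + 11*m^3 + 28*m^2 - 2*m - 4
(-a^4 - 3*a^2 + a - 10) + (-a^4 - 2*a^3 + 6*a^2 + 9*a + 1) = -2*a^4 - 2*a^3 + 3*a^2 + 10*a - 9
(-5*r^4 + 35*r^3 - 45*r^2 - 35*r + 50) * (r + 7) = -5*r^5 + 200*r^3 - 350*r^2 - 195*r + 350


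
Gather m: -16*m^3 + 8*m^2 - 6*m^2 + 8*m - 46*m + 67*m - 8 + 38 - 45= -16*m^3 + 2*m^2 + 29*m - 15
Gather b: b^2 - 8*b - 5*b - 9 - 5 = b^2 - 13*b - 14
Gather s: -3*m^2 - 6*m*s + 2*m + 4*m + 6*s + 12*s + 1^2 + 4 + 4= -3*m^2 + 6*m + s*(18 - 6*m) + 9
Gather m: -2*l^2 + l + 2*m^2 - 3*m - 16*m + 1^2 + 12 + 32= -2*l^2 + l + 2*m^2 - 19*m + 45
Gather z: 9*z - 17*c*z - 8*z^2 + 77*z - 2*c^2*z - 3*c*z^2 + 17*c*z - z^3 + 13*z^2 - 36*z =-z^3 + z^2*(5 - 3*c) + z*(50 - 2*c^2)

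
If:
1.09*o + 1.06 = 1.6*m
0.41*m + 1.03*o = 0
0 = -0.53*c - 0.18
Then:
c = -0.34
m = 0.52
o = -0.21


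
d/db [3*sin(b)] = 3*cos(b)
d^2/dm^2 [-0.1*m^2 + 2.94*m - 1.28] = -0.200000000000000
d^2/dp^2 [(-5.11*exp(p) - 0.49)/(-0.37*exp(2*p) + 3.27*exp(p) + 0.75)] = (0.699559*exp(4*p) + 6.450913*exp(3*p) + 6.729597*exp(2*p) - 6.74885399999999*exp(p) + 1.67265)*exp(p)/(0.050653*exp(6*p) - 1.342989*exp(5*p) + 11.561094*exp(4*p) - 29.521233*exp(3*p) - 23.43465*exp(2*p) - 5.518125*exp(p) - 0.421875)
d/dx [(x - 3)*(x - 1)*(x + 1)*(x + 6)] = 4*x^3 + 9*x^2 - 38*x - 3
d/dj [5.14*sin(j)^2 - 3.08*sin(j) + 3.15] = (10.28*sin(j) - 3.08)*cos(j)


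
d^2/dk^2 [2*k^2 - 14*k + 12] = 4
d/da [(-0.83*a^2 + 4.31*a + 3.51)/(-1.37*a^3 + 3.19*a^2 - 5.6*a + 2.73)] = (-1.1371*a^4 + 11.8094*a^3 + 5.3252*a^2 - 26.9256*a + 31.4223)/(1.8769*a^6 - 8.7406*a^5 + 25.5201*a^4 - 43.2082*a^3 + 48.7774*a^2 - 30.576*a + 7.4529)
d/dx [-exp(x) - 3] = -exp(x)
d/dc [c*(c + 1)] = 2*c + 1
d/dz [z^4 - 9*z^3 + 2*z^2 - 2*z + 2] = 4*z^3 - 27*z^2 + 4*z - 2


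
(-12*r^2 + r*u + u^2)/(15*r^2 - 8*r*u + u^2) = (-4*r - u)/(5*r - u)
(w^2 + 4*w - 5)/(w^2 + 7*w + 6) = (w^2 + 4*w - 5)/(w^2 + 7*w + 6)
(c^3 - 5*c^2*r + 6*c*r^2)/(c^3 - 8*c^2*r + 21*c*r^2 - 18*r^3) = c/(c - 3*r)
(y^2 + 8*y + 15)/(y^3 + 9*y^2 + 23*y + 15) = 1/(y + 1)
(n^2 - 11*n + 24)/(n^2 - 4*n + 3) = (n - 8)/(n - 1)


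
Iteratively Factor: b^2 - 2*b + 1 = (b - 1)*(b - 1)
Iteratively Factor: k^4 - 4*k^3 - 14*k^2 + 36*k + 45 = (k - 5)*(k^3 + k^2 - 9*k - 9) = (k - 5)*(k + 1)*(k^2 - 9) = (k - 5)*(k + 1)*(k + 3)*(k - 3)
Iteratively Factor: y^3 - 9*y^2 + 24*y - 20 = (y - 2)*(y^2 - 7*y + 10) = (y - 5)*(y - 2)*(y - 2)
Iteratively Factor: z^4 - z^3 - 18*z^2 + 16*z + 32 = (z + 1)*(z^3 - 2*z^2 - 16*z + 32) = (z - 2)*(z + 1)*(z^2 - 16) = (z - 4)*(z - 2)*(z + 1)*(z + 4)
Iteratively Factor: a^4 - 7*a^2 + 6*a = (a - 2)*(a^3 + 2*a^2 - 3*a) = (a - 2)*(a + 3)*(a^2 - a) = a*(a - 2)*(a + 3)*(a - 1)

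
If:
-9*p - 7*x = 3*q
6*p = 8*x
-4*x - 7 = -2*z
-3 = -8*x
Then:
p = 1/2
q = -19/8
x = 3/8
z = 17/4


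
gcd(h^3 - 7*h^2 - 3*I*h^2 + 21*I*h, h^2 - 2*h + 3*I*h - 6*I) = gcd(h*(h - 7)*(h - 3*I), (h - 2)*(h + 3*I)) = 1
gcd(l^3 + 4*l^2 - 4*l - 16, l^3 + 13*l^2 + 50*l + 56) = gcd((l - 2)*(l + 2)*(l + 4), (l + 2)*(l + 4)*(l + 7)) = l^2 + 6*l + 8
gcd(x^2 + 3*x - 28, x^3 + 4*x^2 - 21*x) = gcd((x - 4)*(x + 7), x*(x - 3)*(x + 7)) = x + 7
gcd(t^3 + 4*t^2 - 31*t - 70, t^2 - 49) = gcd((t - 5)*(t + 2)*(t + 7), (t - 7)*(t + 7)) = t + 7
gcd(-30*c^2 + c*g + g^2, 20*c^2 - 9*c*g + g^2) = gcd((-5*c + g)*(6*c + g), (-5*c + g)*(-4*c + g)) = 5*c - g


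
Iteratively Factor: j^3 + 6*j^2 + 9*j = (j + 3)*(j^2 + 3*j) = (j + 3)^2*(j)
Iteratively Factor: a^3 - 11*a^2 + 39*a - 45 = (a - 5)*(a^2 - 6*a + 9) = (a - 5)*(a - 3)*(a - 3)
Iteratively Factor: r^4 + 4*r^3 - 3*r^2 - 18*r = (r - 2)*(r^3 + 6*r^2 + 9*r) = (r - 2)*(r + 3)*(r^2 + 3*r) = (r - 2)*(r + 3)^2*(r)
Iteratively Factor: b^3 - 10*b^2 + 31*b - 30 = (b - 2)*(b^2 - 8*b + 15) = (b - 5)*(b - 2)*(b - 3)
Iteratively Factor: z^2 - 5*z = (z - 5)*(z)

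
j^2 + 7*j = j*(j + 7)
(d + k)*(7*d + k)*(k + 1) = 7*d^2*k + 7*d^2 + 8*d*k^2 + 8*d*k + k^3 + k^2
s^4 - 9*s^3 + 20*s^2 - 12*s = s*(s - 6)*(s - 2)*(s - 1)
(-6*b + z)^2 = 36*b^2 - 12*b*z + z^2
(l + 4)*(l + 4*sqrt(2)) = l^2 + 4*l + 4*sqrt(2)*l + 16*sqrt(2)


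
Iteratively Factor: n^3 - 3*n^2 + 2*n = (n - 1)*(n^2 - 2*n) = (n - 2)*(n - 1)*(n)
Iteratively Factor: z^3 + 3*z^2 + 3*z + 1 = (z + 1)*(z^2 + 2*z + 1) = (z + 1)^2*(z + 1)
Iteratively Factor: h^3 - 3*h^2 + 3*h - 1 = (h - 1)*(h^2 - 2*h + 1) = (h - 1)^2*(h - 1)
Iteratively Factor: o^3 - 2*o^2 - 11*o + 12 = (o + 3)*(o^2 - 5*o + 4) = (o - 4)*(o + 3)*(o - 1)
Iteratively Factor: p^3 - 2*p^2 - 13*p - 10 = (p + 1)*(p^2 - 3*p - 10) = (p - 5)*(p + 1)*(p + 2)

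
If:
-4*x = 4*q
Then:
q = -x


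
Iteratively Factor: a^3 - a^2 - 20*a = (a - 5)*(a^2 + 4*a) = a*(a - 5)*(a + 4)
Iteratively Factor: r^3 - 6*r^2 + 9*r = (r - 3)*(r^2 - 3*r) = r*(r - 3)*(r - 3)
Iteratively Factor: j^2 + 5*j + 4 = (j + 1)*(j + 4)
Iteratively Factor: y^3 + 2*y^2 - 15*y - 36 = (y - 4)*(y^2 + 6*y + 9) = (y - 4)*(y + 3)*(y + 3)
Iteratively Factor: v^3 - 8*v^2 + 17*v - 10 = (v - 5)*(v^2 - 3*v + 2) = (v - 5)*(v - 2)*(v - 1)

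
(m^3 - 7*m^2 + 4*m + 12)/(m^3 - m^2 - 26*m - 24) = (m - 2)/(m + 4)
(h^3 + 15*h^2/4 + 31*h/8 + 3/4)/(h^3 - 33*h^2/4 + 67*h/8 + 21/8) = (2*h^2 + 7*h + 6)/(2*h^2 - 17*h + 21)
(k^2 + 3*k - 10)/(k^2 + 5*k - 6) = (k^2 + 3*k - 10)/(k^2 + 5*k - 6)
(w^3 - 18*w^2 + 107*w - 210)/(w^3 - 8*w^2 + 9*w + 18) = (w^2 - 12*w + 35)/(w^2 - 2*w - 3)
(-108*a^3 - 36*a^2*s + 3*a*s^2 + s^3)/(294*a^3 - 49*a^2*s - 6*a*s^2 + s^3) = (18*a^2 + 9*a*s + s^2)/(-49*a^2 + s^2)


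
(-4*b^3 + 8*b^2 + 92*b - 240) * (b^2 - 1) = -4*b^5 + 8*b^4 + 96*b^3 - 248*b^2 - 92*b + 240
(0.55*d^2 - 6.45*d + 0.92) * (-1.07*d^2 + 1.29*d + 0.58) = -0.5885*d^4 + 7.611*d^3 - 8.9859*d^2 - 2.5542*d + 0.5336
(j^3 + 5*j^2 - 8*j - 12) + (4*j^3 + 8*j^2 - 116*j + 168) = 5*j^3 + 13*j^2 - 124*j + 156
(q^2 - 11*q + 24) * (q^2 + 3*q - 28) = q^4 - 8*q^3 - 37*q^2 + 380*q - 672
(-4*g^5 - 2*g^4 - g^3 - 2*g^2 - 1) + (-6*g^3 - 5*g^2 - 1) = -4*g^5 - 2*g^4 - 7*g^3 - 7*g^2 - 2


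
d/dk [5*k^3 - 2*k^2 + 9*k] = 15*k^2 - 4*k + 9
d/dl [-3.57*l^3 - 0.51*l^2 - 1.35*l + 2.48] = -10.71*l^2 - 1.02*l - 1.35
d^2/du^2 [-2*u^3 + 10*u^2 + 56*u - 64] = 20 - 12*u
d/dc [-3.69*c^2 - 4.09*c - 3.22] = -7.38*c - 4.09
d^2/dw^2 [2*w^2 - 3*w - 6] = 4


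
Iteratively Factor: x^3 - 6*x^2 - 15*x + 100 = (x - 5)*(x^2 - x - 20) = (x - 5)*(x + 4)*(x - 5)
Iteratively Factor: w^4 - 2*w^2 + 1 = (w + 1)*(w^3 - w^2 - w + 1) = (w + 1)^2*(w^2 - 2*w + 1) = (w - 1)*(w + 1)^2*(w - 1)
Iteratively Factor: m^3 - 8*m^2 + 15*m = (m - 3)*(m^2 - 5*m) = (m - 5)*(m - 3)*(m)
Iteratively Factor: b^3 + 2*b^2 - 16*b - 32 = (b + 4)*(b^2 - 2*b - 8) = (b + 2)*(b + 4)*(b - 4)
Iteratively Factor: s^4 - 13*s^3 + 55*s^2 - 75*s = (s - 5)*(s^3 - 8*s^2 + 15*s) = s*(s - 5)*(s^2 - 8*s + 15) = s*(s - 5)*(s - 3)*(s - 5)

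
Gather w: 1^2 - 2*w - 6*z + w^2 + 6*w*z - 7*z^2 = w^2 + w*(6*z - 2) - 7*z^2 - 6*z + 1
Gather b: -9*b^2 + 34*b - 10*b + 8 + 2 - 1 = -9*b^2 + 24*b + 9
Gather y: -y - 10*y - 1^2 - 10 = -11*y - 11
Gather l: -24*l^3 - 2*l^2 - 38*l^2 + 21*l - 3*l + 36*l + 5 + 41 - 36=-24*l^3 - 40*l^2 + 54*l + 10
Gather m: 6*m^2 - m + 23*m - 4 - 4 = 6*m^2 + 22*m - 8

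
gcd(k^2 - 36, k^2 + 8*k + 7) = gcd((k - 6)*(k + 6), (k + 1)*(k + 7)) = 1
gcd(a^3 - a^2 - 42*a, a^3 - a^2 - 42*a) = a^3 - a^2 - 42*a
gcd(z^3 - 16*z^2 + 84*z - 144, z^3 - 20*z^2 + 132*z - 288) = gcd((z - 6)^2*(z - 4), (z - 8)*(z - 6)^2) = z^2 - 12*z + 36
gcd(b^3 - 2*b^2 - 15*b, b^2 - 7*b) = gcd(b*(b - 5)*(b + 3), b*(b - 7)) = b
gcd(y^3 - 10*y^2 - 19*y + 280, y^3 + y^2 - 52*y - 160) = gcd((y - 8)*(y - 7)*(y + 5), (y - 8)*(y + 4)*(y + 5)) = y^2 - 3*y - 40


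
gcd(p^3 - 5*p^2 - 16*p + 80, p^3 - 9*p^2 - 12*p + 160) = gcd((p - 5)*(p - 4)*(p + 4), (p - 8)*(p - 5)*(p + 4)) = p^2 - p - 20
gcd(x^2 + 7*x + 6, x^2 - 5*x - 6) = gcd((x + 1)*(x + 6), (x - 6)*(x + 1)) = x + 1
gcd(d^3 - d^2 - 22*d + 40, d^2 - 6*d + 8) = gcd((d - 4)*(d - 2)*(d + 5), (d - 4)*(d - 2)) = d^2 - 6*d + 8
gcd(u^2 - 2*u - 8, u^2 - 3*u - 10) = u + 2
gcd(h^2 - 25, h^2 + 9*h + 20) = h + 5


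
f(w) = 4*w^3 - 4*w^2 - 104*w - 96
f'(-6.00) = 376.00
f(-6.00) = -480.00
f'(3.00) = -20.00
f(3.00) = -336.00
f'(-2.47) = -11.03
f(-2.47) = 76.20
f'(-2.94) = 23.24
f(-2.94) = 73.54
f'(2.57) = -45.30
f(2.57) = -321.80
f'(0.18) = -105.05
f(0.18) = -114.83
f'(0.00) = -104.00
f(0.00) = -96.00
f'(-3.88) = 107.69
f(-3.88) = 13.66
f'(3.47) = 12.73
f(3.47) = -337.92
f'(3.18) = -8.09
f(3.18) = -338.54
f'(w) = 12*w^2 - 8*w - 104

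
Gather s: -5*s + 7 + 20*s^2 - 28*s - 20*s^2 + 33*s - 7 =0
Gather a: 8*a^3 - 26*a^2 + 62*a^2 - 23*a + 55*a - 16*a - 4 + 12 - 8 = 8*a^3 + 36*a^2 + 16*a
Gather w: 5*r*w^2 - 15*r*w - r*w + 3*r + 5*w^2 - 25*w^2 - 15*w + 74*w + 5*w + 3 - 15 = 3*r + w^2*(5*r - 20) + w*(64 - 16*r) - 12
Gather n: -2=-2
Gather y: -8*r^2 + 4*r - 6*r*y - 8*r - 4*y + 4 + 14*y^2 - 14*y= -8*r^2 - 4*r + 14*y^2 + y*(-6*r - 18) + 4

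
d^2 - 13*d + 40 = (d - 8)*(d - 5)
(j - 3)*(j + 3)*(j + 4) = j^3 + 4*j^2 - 9*j - 36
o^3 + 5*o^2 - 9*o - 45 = (o - 3)*(o + 3)*(o + 5)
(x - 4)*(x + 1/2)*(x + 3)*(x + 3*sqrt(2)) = x^4 - x^3/2 + 3*sqrt(2)*x^3 - 25*x^2/2 - 3*sqrt(2)*x^2/2 - 75*sqrt(2)*x/2 - 6*x - 18*sqrt(2)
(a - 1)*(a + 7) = a^2 + 6*a - 7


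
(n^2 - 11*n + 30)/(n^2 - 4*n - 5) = (n - 6)/(n + 1)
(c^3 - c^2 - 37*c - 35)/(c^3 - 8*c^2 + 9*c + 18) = (c^2 - 2*c - 35)/(c^2 - 9*c + 18)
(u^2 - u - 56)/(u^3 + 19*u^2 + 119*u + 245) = (u - 8)/(u^2 + 12*u + 35)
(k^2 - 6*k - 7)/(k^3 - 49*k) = (k + 1)/(k*(k + 7))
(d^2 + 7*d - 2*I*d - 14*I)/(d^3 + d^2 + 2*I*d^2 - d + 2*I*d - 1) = (d^2 + d*(7 - 2*I) - 14*I)/(d^3 + d^2*(1 + 2*I) + d*(-1 + 2*I) - 1)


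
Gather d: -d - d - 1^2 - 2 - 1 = -2*d - 4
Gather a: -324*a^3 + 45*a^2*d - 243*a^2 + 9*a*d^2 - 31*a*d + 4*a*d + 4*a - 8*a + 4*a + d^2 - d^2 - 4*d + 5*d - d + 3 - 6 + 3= -324*a^3 + a^2*(45*d - 243) + a*(9*d^2 - 27*d)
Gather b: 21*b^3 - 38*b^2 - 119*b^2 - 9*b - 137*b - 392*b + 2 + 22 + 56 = 21*b^3 - 157*b^2 - 538*b + 80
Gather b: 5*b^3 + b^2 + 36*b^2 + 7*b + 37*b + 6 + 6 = 5*b^3 + 37*b^2 + 44*b + 12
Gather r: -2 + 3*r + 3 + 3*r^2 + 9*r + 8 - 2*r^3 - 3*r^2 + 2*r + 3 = -2*r^3 + 14*r + 12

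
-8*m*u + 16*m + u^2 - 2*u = (-8*m + u)*(u - 2)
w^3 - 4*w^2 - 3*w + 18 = (w - 3)^2*(w + 2)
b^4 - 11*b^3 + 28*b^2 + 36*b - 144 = (b - 6)*(b - 4)*(b - 3)*(b + 2)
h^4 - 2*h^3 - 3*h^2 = h^2*(h - 3)*(h + 1)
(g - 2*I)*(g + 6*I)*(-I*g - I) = -I*g^3 + 4*g^2 - I*g^2 + 4*g - 12*I*g - 12*I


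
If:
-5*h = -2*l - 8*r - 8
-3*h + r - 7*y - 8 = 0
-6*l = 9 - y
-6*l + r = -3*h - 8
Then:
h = -2983/672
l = -1955/1344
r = -191/56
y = 61/224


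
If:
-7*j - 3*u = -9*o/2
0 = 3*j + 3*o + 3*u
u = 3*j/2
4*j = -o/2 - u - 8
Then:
No Solution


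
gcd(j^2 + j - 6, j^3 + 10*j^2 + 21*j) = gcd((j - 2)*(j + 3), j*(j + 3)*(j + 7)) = j + 3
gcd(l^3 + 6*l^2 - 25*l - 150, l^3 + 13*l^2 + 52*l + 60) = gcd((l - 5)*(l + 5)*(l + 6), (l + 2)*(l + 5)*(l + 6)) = l^2 + 11*l + 30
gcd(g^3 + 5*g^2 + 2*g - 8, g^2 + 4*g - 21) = 1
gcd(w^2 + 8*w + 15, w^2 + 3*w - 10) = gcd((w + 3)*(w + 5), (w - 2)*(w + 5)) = w + 5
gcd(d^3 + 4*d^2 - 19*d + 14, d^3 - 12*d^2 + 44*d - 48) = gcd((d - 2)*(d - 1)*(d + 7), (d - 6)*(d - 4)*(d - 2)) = d - 2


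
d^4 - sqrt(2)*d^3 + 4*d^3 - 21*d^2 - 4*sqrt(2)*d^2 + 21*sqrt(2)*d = d*(d - 3)*(d + 7)*(d - sqrt(2))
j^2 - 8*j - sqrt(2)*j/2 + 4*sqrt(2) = (j - 8)*(j - sqrt(2)/2)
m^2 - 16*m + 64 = (m - 8)^2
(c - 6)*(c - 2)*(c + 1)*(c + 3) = c^4 - 4*c^3 - 17*c^2 + 24*c + 36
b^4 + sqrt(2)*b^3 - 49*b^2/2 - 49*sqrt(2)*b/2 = b*(b - 7*sqrt(2)/2)*(b + sqrt(2))*(b + 7*sqrt(2)/2)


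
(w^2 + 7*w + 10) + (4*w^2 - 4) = 5*w^2 + 7*w + 6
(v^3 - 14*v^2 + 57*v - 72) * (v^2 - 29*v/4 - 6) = v^5 - 85*v^4/4 + 305*v^3/2 - 1605*v^2/4 + 180*v + 432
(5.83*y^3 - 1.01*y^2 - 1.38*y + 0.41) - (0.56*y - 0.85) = 5.83*y^3 - 1.01*y^2 - 1.94*y + 1.26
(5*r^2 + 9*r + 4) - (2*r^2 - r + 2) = 3*r^2 + 10*r + 2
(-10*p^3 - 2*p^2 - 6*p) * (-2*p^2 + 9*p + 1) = 20*p^5 - 86*p^4 - 16*p^3 - 56*p^2 - 6*p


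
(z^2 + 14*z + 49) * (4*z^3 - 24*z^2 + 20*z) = 4*z^5 + 32*z^4 - 120*z^3 - 896*z^2 + 980*z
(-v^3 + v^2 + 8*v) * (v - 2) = -v^4 + 3*v^3 + 6*v^2 - 16*v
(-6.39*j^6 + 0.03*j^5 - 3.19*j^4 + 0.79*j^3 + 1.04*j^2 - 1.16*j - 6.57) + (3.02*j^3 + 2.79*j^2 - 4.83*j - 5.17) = -6.39*j^6 + 0.03*j^5 - 3.19*j^4 + 3.81*j^3 + 3.83*j^2 - 5.99*j - 11.74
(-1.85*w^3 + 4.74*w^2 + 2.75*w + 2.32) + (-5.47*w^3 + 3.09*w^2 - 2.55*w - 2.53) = -7.32*w^3 + 7.83*w^2 + 0.2*w - 0.21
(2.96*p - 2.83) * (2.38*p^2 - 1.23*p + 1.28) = 7.0448*p^3 - 10.3762*p^2 + 7.2697*p - 3.6224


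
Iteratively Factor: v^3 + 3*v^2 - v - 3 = (v - 1)*(v^2 + 4*v + 3) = (v - 1)*(v + 1)*(v + 3)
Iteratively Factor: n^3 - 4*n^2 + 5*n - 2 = (n - 1)*(n^2 - 3*n + 2) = (n - 1)^2*(n - 2)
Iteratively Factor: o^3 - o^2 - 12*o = (o - 4)*(o^2 + 3*o) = (o - 4)*(o + 3)*(o)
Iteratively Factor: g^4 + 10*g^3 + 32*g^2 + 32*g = (g + 4)*(g^3 + 6*g^2 + 8*g) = (g + 4)^2*(g^2 + 2*g) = (g + 2)*(g + 4)^2*(g)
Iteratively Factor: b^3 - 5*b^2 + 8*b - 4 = (b - 1)*(b^2 - 4*b + 4) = (b - 2)*(b - 1)*(b - 2)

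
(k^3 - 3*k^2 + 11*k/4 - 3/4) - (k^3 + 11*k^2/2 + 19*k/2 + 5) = -17*k^2/2 - 27*k/4 - 23/4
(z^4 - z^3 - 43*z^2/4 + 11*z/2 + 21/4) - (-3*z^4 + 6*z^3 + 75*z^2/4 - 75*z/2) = 4*z^4 - 7*z^3 - 59*z^2/2 + 43*z + 21/4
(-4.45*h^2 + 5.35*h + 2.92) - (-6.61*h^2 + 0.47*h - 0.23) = 2.16*h^2 + 4.88*h + 3.15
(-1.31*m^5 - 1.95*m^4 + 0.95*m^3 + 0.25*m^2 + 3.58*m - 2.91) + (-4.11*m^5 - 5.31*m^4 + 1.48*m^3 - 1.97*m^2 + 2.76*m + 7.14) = -5.42*m^5 - 7.26*m^4 + 2.43*m^3 - 1.72*m^2 + 6.34*m + 4.23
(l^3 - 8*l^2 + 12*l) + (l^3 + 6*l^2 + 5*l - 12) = 2*l^3 - 2*l^2 + 17*l - 12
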